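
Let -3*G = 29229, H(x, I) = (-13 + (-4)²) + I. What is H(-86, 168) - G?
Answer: 9914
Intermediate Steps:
H(x, I) = 3 + I (H(x, I) = (-13 + 16) + I = 3 + I)
G = -9743 (G = -⅓*29229 = -9743)
H(-86, 168) - G = (3 + 168) - 1*(-9743) = 171 + 9743 = 9914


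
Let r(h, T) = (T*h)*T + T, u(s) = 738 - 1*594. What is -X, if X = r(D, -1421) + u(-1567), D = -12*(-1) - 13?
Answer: 2020518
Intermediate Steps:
D = -1 (D = 12 - 13 = -1)
u(s) = 144 (u(s) = 738 - 594 = 144)
r(h, T) = T + h*T**2 (r(h, T) = h*T**2 + T = T + h*T**2)
X = -2020518 (X = -1421*(1 - 1421*(-1)) + 144 = -1421*(1 + 1421) + 144 = -1421*1422 + 144 = -2020662 + 144 = -2020518)
-X = -1*(-2020518) = 2020518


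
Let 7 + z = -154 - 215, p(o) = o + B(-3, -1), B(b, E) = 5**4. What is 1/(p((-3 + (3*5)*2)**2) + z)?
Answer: 1/978 ≈ 0.0010225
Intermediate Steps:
B(b, E) = 625
p(o) = 625 + o (p(o) = o + 625 = 625 + o)
z = -376 (z = -7 + (-154 - 215) = -7 - 369 = -376)
1/(p((-3 + (3*5)*2)**2) + z) = 1/((625 + (-3 + (3*5)*2)**2) - 376) = 1/((625 + (-3 + 15*2)**2) - 376) = 1/((625 + (-3 + 30)**2) - 376) = 1/((625 + 27**2) - 376) = 1/((625 + 729) - 376) = 1/(1354 - 376) = 1/978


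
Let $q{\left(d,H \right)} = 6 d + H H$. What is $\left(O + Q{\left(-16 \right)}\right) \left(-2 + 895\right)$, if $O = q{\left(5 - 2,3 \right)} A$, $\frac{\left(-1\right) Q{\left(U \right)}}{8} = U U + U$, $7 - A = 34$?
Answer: $-2365557$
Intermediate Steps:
$A = -27$ ($A = 7 - 34 = -27$)
$q{\left(d,H \right)} = H^{2} + 6 d$ ($q{\left(d,H \right)} = 6 d + H^{2} = H^{2} + 6 d$)
$Q{\left(U \right)} = - 8 U - 8 U^{2}$ ($Q{\left(U \right)} = - 8 \left(U U + U\right) = - 8 \left(U^{2} + U\right) = - 8 \left(U + U^{2}\right) = - 8 U - 8 U^{2}$)
$O = -729$ ($O = \left(3^{2} + 6 \left(5 - 2\right)\right) \left(-27\right) = \left(9 + 6 \cdot 3\right) \left(-27\right) = \left(9 + 18\right) \left(-27\right) = 27 \left(-27\right) = -729$)
$\left(O + Q{\left(-16 \right)}\right) \left(-2 + 895\right) = \left(-729 - - 128 \left(1 - 16\right)\right) \left(-2 + 895\right) = \left(-729 - \left(-128\right) \left(-15\right)\right) 893 = \left(-729 - 1920\right) 893 = \left(-2649\right) 893 = -2365557$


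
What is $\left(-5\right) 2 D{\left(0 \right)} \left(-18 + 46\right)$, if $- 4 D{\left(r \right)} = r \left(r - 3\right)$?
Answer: $0$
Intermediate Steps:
$D{\left(r \right)} = - \frac{r \left(-3 + r\right)}{4}$ ($D{\left(r \right)} = - \frac{r \left(r - 3\right)}{4} = - \frac{r \left(-3 + r\right)}{4}$)
$\left(-5\right) 2 D{\left(0 \right)} \left(-18 + 46\right) = \left(-5\right) 2 \cdot \frac{1}{4} \cdot 0 \left(3 - 0\right) \left(-18 + 46\right) = - 10 \cdot \frac{1}{4} \cdot 0 \left(3 + 0\right) 28 = - 10 \cdot \frac{1}{4} \cdot 0 \cdot 3 \cdot 28 = \left(-10\right) 0 \cdot 28 = 0 \cdot 28 = 0$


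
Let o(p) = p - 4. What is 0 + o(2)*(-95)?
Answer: 190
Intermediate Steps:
o(p) = -4 + p
0 + o(2)*(-95) = 0 + (-4 + 2)*(-95) = 0 - 2*(-95) = 0 + 190 = 190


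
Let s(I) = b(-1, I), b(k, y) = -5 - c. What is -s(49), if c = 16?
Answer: 21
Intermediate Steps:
b(k, y) = -21 (b(k, y) = -5 - 1*16 = -5 - 16 = -21)
s(I) = -21
-s(49) = -1*(-21) = 21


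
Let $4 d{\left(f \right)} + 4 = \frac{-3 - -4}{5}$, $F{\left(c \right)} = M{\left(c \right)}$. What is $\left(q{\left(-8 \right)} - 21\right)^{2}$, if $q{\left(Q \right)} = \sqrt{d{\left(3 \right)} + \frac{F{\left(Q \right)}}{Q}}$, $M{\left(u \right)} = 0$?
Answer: $\frac{\left(210 - i \sqrt{95}\right)^{2}}{100} \approx 440.05 - 40.937 i$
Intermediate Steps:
$F{\left(c \right)} = 0$
$d{\left(f \right)} = - \frac{19}{20}$ ($d{\left(f \right)} = -1 + \frac{\left(-3 - -4\right) \frac{1}{5}}{4} = -1 + \frac{\left(-3 + 4\right) \frac{1}{5}}{4} = -1 + \frac{1 \cdot \frac{1}{5}}{4} = -1 + \frac{1}{4} \cdot \frac{1}{5} = -1 + \frac{1}{20} = - \frac{19}{20}$)
$q{\left(Q \right)} = \frac{i \sqrt{95}}{10}$ ($q{\left(Q \right)} = \sqrt{- \frac{19}{20} + \frac{0}{Q}} = \sqrt{- \frac{19}{20} + 0} = \sqrt{- \frac{19}{20}} = \frac{i \sqrt{95}}{10}$)
$\left(q{\left(-8 \right)} - 21\right)^{2} = \left(\frac{i \sqrt{95}}{10} - 21\right)^{2} = \left(-21 + \frac{i \sqrt{95}}{10}\right)^{2}$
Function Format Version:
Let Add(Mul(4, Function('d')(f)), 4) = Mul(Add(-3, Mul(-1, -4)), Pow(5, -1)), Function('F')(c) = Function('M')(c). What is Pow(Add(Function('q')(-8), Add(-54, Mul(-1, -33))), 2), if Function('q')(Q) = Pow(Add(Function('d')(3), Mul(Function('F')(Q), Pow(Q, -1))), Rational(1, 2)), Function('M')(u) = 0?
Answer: Mul(Rational(1, 100), Pow(Add(210, Mul(-1, I, Pow(95, Rational(1, 2)))), 2)) ≈ Add(440.05, Mul(-40.937, I))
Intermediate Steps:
Function('F')(c) = 0
Function('d')(f) = Rational(-19, 20) (Function('d')(f) = Add(-1, Mul(Rational(1, 4), Mul(Add(-3, Mul(-1, -4)), Pow(5, -1)))) = Add(-1, Mul(Rational(1, 4), Mul(Add(-3, 4), Rational(1, 5)))) = Add(-1, Mul(Rational(1, 4), Mul(1, Rational(1, 5)))) = Add(-1, Mul(Rational(1, 4), Rational(1, 5))) = Add(-1, Rational(1, 20)) = Rational(-19, 20))
Function('q')(Q) = Mul(Rational(1, 10), I, Pow(95, Rational(1, 2))) (Function('q')(Q) = Pow(Add(Rational(-19, 20), Mul(0, Pow(Q, -1))), Rational(1, 2)) = Pow(Add(Rational(-19, 20), 0), Rational(1, 2)) = Pow(Rational(-19, 20), Rational(1, 2)) = Mul(Rational(1, 10), I, Pow(95, Rational(1, 2))))
Pow(Add(Function('q')(-8), Add(-54, Mul(-1, -33))), 2) = Pow(Add(Mul(Rational(1, 10), I, Pow(95, Rational(1, 2))), Add(-54, Mul(-1, -33))), 2) = Pow(Add(Mul(Rational(1, 10), I, Pow(95, Rational(1, 2))), Add(-54, 33)), 2) = Pow(Add(Mul(Rational(1, 10), I, Pow(95, Rational(1, 2))), -21), 2) = Pow(Add(-21, Mul(Rational(1, 10), I, Pow(95, Rational(1, 2)))), 2)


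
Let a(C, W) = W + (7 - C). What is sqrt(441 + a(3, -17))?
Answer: 2*sqrt(107) ≈ 20.688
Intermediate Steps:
a(C, W) = 7 + W - C
sqrt(441 + a(3, -17)) = sqrt(441 + (7 - 17 - 1*3)) = sqrt(441 + (7 - 17 - 3)) = sqrt(441 - 13) = sqrt(428) = 2*sqrt(107)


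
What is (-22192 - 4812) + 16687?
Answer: -10317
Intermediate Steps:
(-22192 - 4812) + 16687 = -27004 + 16687 = -10317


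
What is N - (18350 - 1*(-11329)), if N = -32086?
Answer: -61765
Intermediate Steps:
N - (18350 - 1*(-11329)) = -32086 - (18350 - 1*(-11329)) = -32086 - (18350 + 11329) = -32086 - 1*29679 = -32086 - 29679 = -61765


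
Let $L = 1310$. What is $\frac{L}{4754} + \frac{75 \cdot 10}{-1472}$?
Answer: $- \frac{409295}{1749472} \approx -0.23395$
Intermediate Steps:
$\frac{L}{4754} + \frac{75 \cdot 10}{-1472} = \frac{1310}{4754} + \frac{75 \cdot 10}{-1472} = 1310 \cdot \frac{1}{4754} + 750 \left(- \frac{1}{1472}\right) = \frac{655}{2377} - \frac{375}{736} = - \frac{409295}{1749472}$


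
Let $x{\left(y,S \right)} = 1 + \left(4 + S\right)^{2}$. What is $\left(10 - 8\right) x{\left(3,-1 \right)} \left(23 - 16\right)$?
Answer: $140$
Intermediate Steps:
$\left(10 - 8\right) x{\left(3,-1 \right)} \left(23 - 16\right) = \left(10 - 8\right) \left(1 + \left(4 - 1\right)^{2}\right) \left(23 - 16\right) = 2 \left(1 + 3^{2}\right) 7 = 2 \left(1 + 9\right) 7 = 2 \cdot 10 \cdot 7 = 20 \cdot 7 = 140$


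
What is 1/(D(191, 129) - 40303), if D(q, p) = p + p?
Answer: -1/40045 ≈ -2.4972e-5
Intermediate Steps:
D(q, p) = 2*p
1/(D(191, 129) - 40303) = 1/(2*129 - 40303) = 1/(258 - 40303) = 1/(-40045) = -1/40045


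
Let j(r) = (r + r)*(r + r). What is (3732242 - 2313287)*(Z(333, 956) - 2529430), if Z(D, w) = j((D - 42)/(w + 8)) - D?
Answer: -833954723653635105/232324 ≈ -3.5896e+12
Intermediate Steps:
j(r) = 4*r² (j(r) = (2*r)*(2*r) = 4*r²)
Z(D, w) = -D + 4*(-42 + D)²/(8 + w)² (Z(D, w) = 4*((D - 42)/(w + 8))² - D = 4*((-42 + D)/(8 + w))² - D = 4*((-42 + D)²/(8 + w)²) - D = 4*(-42 + D)²/(8 + w)² - D = -D + 4*(-42 + D)²/(8 + w)²)
(3732242 - 2313287)*(Z(333, 956) - 2529430) = (3732242 - 2313287)*((-1*333 + 4*(-42 + 333)²/(8 + 956)²) - 2529430) = 1418955*((-333 + 4*291²/964²) - 2529430) = 1418955*((-333 + 4*84681*(1/929296)) - 2529430) = 1418955*((-333 + 84681/232324) - 2529430) = 1418955*(-77279211/232324 - 2529430) = 1418955*(-587724574531/232324) = -833954723653635105/232324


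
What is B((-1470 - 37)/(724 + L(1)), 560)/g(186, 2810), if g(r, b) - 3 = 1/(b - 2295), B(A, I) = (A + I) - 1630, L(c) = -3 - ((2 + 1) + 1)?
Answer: -395878955/1108482 ≈ -357.14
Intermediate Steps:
L(c) = -7 (L(c) = -3 - (3 + 1) = -3 - 1*4 = -3 - 4 = -7)
B(A, I) = -1630 + A + I
g(r, b) = 3 + 1/(-2295 + b) (g(r, b) = 3 + 1/(b - 2295) = 3 + 1/(-2295 + b))
B((-1470 - 37)/(724 + L(1)), 560)/g(186, 2810) = (-1630 + (-1470 - 37)/(724 - 7) + 560)/(((-6884 + 3*2810)/(-2295 + 2810))) = (-1630 - 1507/717 + 560)/(((-6884 + 8430)/515)) = (-1630 - 1507*1/717 + 560)/(((1/515)*1546)) = (-1630 - 1507/717 + 560)/(1546/515) = -768697/717*515/1546 = -395878955/1108482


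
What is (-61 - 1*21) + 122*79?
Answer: 9556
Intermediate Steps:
(-61 - 1*21) + 122*79 = (-61 - 21) + 9638 = -82 + 9638 = 9556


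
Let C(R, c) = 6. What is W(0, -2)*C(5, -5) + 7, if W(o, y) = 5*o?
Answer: 7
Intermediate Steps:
W(0, -2)*C(5, -5) + 7 = (5*0)*6 + 7 = 0*6 + 7 = 0 + 7 = 7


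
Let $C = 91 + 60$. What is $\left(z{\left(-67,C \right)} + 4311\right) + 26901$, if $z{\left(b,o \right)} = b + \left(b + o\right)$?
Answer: $31229$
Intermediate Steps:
$C = 151$
$z{\left(b,o \right)} = o + 2 b$
$\left(z{\left(-67,C \right)} + 4311\right) + 26901 = \left(\left(151 + 2 \left(-67\right)\right) + 4311\right) + 26901 = \left(\left(151 - 134\right) + 4311\right) + 26901 = \left(17 + 4311\right) + 26901 = 4328 + 26901 = 31229$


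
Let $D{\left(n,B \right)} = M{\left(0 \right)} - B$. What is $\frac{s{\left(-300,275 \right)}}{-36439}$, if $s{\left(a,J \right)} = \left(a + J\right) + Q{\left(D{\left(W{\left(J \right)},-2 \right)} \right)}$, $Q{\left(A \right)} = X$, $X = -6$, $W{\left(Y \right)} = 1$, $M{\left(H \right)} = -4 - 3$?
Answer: $\frac{31}{36439} \approx 0.00085074$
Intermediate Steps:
$M{\left(H \right)} = -7$ ($M{\left(H \right)} = -4 - 3 = -7$)
$D{\left(n,B \right)} = -7 - B$
$Q{\left(A \right)} = -6$
$s{\left(a,J \right)} = -6 + J + a$ ($s{\left(a,J \right)} = \left(a + J\right) - 6 = \left(J + a\right) - 6 = -6 + J + a$)
$\frac{s{\left(-300,275 \right)}}{-36439} = \frac{-6 + 275 - 300}{-36439} = \left(-31\right) \left(- \frac{1}{36439}\right) = \frac{31}{36439}$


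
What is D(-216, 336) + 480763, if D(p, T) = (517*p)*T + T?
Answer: -37040693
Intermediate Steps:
D(p, T) = T + 517*T*p (D(p, T) = 517*T*p + T = T + 517*T*p)
D(-216, 336) + 480763 = 336*(1 + 517*(-216)) + 480763 = 336*(1 - 111672) + 480763 = 336*(-111671) + 480763 = -37521456 + 480763 = -37040693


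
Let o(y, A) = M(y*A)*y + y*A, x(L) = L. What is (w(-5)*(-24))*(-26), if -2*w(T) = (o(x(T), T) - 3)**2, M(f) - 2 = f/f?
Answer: -15288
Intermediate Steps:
M(f) = 3 (M(f) = 2 + f/f = 2 + 1 = 3)
o(y, A) = 3*y + A*y (o(y, A) = 3*y + y*A = 3*y + A*y)
w(T) = -(-3 + T*(3 + T))**2/2 (w(T) = -(T*(3 + T) - 3)**2/2 = -(-3 + T*(3 + T))**2/2)
(w(-5)*(-24))*(-26) = (-(-3 - 5*(3 - 5))**2/2*(-24))*(-26) = (-(-3 - 5*(-2))**2/2*(-24))*(-26) = (-(-3 + 10)**2/2*(-24))*(-26) = (-1/2*7**2*(-24))*(-26) = (-1/2*49*(-24))*(-26) = -49/2*(-24)*(-26) = 588*(-26) = -15288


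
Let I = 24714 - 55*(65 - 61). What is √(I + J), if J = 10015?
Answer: √34509 ≈ 185.77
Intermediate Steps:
I = 24494 (I = 24714 - 55*4 = 24714 - 1*220 = 24714 - 220 = 24494)
√(I + J) = √(24494 + 10015) = √34509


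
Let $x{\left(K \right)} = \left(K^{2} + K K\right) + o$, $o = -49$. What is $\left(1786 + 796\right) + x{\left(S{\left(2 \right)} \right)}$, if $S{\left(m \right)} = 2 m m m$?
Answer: $3045$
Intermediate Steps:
$S{\left(m \right)} = 2 m^{3}$ ($S{\left(m \right)} = 2 m^{2} m = 2 m^{3}$)
$x{\left(K \right)} = -49 + 2 K^{2}$ ($x{\left(K \right)} = \left(K^{2} + K K\right) - 49 = \left(K^{2} + K^{2}\right) - 49 = 2 K^{2} - 49 = -49 + 2 K^{2}$)
$\left(1786 + 796\right) + x{\left(S{\left(2 \right)} \right)} = \left(1786 + 796\right) - \left(49 - 2 \left(2 \cdot 2^{3}\right)^{2}\right) = 2582 - \left(49 - 2 \left(2 \cdot 8\right)^{2}\right) = 2582 - \left(49 - 2 \cdot 16^{2}\right) = 2582 + \left(-49 + 2 \cdot 256\right) = 2582 + \left(-49 + 512\right) = 2582 + 463 = 3045$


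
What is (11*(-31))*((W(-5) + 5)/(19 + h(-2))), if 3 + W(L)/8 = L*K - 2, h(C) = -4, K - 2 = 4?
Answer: 18755/3 ≈ 6251.7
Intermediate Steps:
K = 6 (K = 2 + 4 = 6)
W(L) = -40 + 48*L (W(L) = -24 + 8*(L*6 - 2) = -24 + 8*(6*L - 2) = -24 + 8*(-2 + 6*L) = -24 + (-16 + 48*L) = -40 + 48*L)
(11*(-31))*((W(-5) + 5)/(19 + h(-2))) = (11*(-31))*(((-40 + 48*(-5)) + 5)/(19 - 4)) = -341*((-40 - 240) + 5)/15 = -341*(-280 + 5)/15 = -(-93775)/15 = -341*(-55/3) = 18755/3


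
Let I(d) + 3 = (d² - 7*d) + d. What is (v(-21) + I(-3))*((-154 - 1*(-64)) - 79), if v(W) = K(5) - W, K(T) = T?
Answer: -8450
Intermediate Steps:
I(d) = -3 + d² - 6*d (I(d) = -3 + ((d² - 7*d) + d) = -3 + (d² - 6*d) = -3 + d² - 6*d)
v(W) = 5 - W
(v(-21) + I(-3))*((-154 - 1*(-64)) - 79) = ((5 - 1*(-21)) + (-3 + (-3)² - 6*(-3)))*((-154 - 1*(-64)) - 79) = ((5 + 21) + (-3 + 9 + 18))*((-154 + 64) - 79) = (26 + 24)*(-90 - 79) = 50*(-169) = -8450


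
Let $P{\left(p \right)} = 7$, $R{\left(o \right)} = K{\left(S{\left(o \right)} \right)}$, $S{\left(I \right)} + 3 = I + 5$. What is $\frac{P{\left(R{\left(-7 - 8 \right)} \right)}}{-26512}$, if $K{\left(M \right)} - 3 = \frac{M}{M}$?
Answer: $- \frac{7}{26512} \approx -0.00026403$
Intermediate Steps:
$S{\left(I \right)} = 2 + I$ ($S{\left(I \right)} = -3 + \left(I + 5\right) = -3 + \left(5 + I\right) = 2 + I$)
$K{\left(M \right)} = 4$ ($K{\left(M \right)} = 3 + \frac{M}{M} = 3 + 1 = 4$)
$R{\left(o \right)} = 4$
$\frac{P{\left(R{\left(-7 - 8 \right)} \right)}}{-26512} = \frac{7}{-26512} = 7 \left(- \frac{1}{26512}\right) = - \frac{7}{26512}$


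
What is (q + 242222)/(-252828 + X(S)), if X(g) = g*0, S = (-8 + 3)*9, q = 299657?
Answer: -541879/252828 ≈ -2.1433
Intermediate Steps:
S = -45 (S = -5*9 = -45)
X(g) = 0
(q + 242222)/(-252828 + X(S)) = (299657 + 242222)/(-252828 + 0) = 541879/(-252828) = 541879*(-1/252828) = -541879/252828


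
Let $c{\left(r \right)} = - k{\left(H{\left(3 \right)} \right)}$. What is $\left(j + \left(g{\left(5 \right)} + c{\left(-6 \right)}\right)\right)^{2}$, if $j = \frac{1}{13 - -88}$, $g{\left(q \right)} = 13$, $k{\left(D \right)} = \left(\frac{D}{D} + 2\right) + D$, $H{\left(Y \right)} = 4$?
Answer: $\frac{368449}{10201} \approx 36.119$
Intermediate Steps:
$k{\left(D \right)} = 3 + D$ ($k{\left(D \right)} = \left(1 + 2\right) + D = 3 + D$)
$c{\left(r \right)} = -7$ ($c{\left(r \right)} = - (3 + 4) = \left(-1\right) 7 = -7$)
$j = \frac{1}{101}$ ($j = \frac{1}{13 + 88} = \frac{1}{101} \approx 0.009901$)
$\left(j + \left(g{\left(5 \right)} + c{\left(-6 \right)}\right)\right)^{2} = \left(\frac{1}{101} + \left(13 - 7\right)\right)^{2} = \left(\frac{1}{101} + 6\right)^{2} = \left(\frac{607}{101}\right)^{2} = \frac{368449}{10201}$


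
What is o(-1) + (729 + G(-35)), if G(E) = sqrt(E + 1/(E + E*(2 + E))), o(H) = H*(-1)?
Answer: 730 + I*sqrt(2743930)/280 ≈ 730.0 + 5.916*I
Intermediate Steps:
o(H) = -H
o(-1) + (729 + G(-35)) = -1*(-1) + (729 + sqrt((1 + (-35)**2*(3 - 35))/((-35)*(3 - 35)))) = 1 + (729 + sqrt(-1/35*(1 + 1225*(-32))/(-32))) = 1 + (729 + sqrt(-1/35*(-1/32)*(1 - 39200))) = 1 + (729 + sqrt(-1/35*(-1/32)*(-39199))) = 1 + (729 + sqrt(-39199/1120)) = 1 + (729 + I*sqrt(2743930)/280) = 730 + I*sqrt(2743930)/280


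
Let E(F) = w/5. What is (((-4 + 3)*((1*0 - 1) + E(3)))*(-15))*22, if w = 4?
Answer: -66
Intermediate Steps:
E(F) = ⅘ (E(F) = 4/5 = 4*(⅕) = ⅘)
(((-4 + 3)*((1*0 - 1) + E(3)))*(-15))*22 = (((-4 + 3)*((1*0 - 1) + ⅘))*(-15))*22 = (-((0 - 1) + ⅘)*(-15))*22 = (-(-1 + ⅘)*(-15))*22 = (-1*(-⅕)*(-15))*22 = ((⅕)*(-15))*22 = -3*22 = -66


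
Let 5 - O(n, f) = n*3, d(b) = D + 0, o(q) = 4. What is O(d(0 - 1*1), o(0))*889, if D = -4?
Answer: 15113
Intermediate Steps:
d(b) = -4 (d(b) = -4 + 0 = -4)
O(n, f) = 5 - 3*n (O(n, f) = 5 - n*3 = 5 - 3*n)
O(d(0 - 1*1), o(0))*889 = (5 - 3*(-4))*889 = (5 + 12)*889 = 17*889 = 15113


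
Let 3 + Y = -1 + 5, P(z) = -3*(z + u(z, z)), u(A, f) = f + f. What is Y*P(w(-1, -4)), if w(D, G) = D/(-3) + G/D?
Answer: -39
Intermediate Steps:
u(A, f) = 2*f
w(D, G) = -D/3 + G/D (w(D, G) = D*(-⅓) + G/D = -D/3 + G/D)
P(z) = -9*z (P(z) = -3*(z + 2*z) = -9*z)
Y = 1 (Y = -3 + (-1 + 5) = -3 + 4 = 1)
Y*P(w(-1, -4)) = 1*(-9*(-⅓*(-1) - 4/(-1))) = 1*(-9*(⅓ - 4*(-1))) = 1*(-9*(⅓ + 4)) = 1*(-9*13/3) = 1*(-39) = -39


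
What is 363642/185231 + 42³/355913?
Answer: 143148309474/65926120903 ≈ 2.1713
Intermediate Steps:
363642/185231 + 42³/355913 = 363642*(1/185231) + 74088*(1/355913) = 363642/185231 + 74088/355913 = 143148309474/65926120903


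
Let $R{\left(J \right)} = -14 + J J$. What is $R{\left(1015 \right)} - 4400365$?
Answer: $-3370154$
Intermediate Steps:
$R{\left(J \right)} = -14 + J^{2}$
$R{\left(1015 \right)} - 4400365 = \left(-14 + 1015^{2}\right) - 4400365 = \left(-14 + 1030225\right) - 4400365 = 1030211 - 4400365 = -3370154$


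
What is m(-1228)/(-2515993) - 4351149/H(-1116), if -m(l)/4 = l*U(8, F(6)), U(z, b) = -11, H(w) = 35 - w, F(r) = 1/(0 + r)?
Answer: -10947398235125/2895907943 ≈ -3780.3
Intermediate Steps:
F(r) = 1/r
m(l) = 44*l (m(l) = -4*l*(-11) = -(-44)*l = 44*l)
m(-1228)/(-2515993) - 4351149/H(-1116) = (44*(-1228))/(-2515993) - 4351149/(35 - 1*(-1116)) = -54032*(-1/2515993) - 4351149/(35 + 1116) = 54032/2515993 - 4351149/1151 = -10947398235125/2895907943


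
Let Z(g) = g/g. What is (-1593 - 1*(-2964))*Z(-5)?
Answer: 1371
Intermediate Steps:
Z(g) = 1
(-1593 - 1*(-2964))*Z(-5) = (-1593 - 1*(-2964))*1 = (-1593 + 2964)*1 = 1371*1 = 1371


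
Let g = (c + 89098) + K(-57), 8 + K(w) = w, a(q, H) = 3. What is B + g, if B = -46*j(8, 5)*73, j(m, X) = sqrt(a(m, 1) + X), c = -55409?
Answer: 33624 - 6716*sqrt(2) ≈ 24126.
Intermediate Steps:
K(w) = -8 + w
g = 33624 (g = (-55409 + 89098) + (-8 - 57) = 33689 - 65 = 33624)
j(m, X) = sqrt(3 + X)
B = -6716*sqrt(2) (B = -46*sqrt(3 + 5)*73 = -92*sqrt(2)*73 = -6716*sqrt(2) ≈ -9497.9)
B + g = -6716*sqrt(2) + 33624 = 33624 - 6716*sqrt(2)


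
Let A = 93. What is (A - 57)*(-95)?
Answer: -3420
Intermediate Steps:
(A - 57)*(-95) = (93 - 57)*(-95) = 36*(-95) = -3420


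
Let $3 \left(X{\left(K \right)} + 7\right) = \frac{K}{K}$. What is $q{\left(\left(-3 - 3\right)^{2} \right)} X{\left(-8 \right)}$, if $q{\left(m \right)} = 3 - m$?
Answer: $220$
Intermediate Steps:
$X{\left(K \right)} = - \frac{20}{3}$ ($X{\left(K \right)} = -7 + \frac{K \frac{1}{K}}{3} = -7 + \frac{1}{3} \cdot 1 = -7 + \frac{1}{3} = - \frac{20}{3}$)
$q{\left(\left(-3 - 3\right)^{2} \right)} X{\left(-8 \right)} = \left(3 - \left(-3 - 3\right)^{2}\right) \left(- \frac{20}{3}\right) = \left(3 - \left(-6\right)^{2}\right) \left(- \frac{20}{3}\right) = \left(3 - 36\right) \left(- \frac{20}{3}\right) = \left(-33\right) \left(- \frac{20}{3}\right) = 220$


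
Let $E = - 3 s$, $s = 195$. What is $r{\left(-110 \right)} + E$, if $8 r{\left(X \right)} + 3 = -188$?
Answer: $- \frac{4871}{8} \approx -608.88$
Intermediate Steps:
$r{\left(X \right)} = - \frac{191}{8}$ ($r{\left(X \right)} = - \frac{3}{8} + \frac{1}{8} \left(-188\right) = - \frac{3}{8} - \frac{47}{2} = - \frac{191}{8}$)
$E = -585$ ($E = \left(-3\right) 195 = -585$)
$r{\left(-110 \right)} + E = - \frac{191}{8} - 585 = - \frac{4871}{8}$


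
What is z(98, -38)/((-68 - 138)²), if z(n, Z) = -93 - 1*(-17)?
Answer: -19/10609 ≈ -0.0017909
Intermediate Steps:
z(n, Z) = -76 (z(n, Z) = -93 + 17 = -76)
z(98, -38)/((-68 - 138)²) = -76/(-68 - 138)² = -76/((-206)²) = -76/42436 = -76*1/42436 = -19/10609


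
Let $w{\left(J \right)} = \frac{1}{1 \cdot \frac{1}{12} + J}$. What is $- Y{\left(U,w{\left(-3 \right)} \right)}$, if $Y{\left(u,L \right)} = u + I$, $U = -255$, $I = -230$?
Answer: $485$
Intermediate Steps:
$w{\left(J \right)} = \frac{1}{\frac{1}{12} + J}$ ($w{\left(J \right)} = \frac{1}{1 \cdot \frac{1}{12} + J} = \frac{1}{\frac{1}{12} + J}$)
$Y{\left(u,L \right)} = -230 + u$ ($Y{\left(u,L \right)} = u - 230 = -230 + u$)
$- Y{\left(U,w{\left(-3 \right)} \right)} = - (-230 - 255) = \left(-1\right) \left(-485\right) = 485$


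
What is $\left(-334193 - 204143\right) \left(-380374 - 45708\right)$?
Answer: $229375279552$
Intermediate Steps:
$\left(-334193 - 204143\right) \left(-380374 - 45708\right) = \left(-538336\right) \left(-426082\right) = 229375279552$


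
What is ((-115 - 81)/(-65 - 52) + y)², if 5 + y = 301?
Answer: 1212989584/13689 ≈ 88611.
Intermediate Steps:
y = 296 (y = -5 + 301 = 296)
((-115 - 81)/(-65 - 52) + y)² = ((-115 - 81)/(-65 - 52) + 296)² = (-196/(-117) + 296)² = (-196*(-1/117) + 296)² = (196/117 + 296)² = (34828/117)² = 1212989584/13689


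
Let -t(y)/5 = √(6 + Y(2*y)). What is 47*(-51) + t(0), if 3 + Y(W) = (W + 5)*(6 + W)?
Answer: -2397 - 5*√33 ≈ -2425.7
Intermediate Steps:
Y(W) = -3 + (5 + W)*(6 + W) (Y(W) = -3 + (W + 5)*(6 + W) = -3 + (5 + W)*(6 + W))
t(y) = -5*√(33 + 4*y² + 22*y) (t(y) = -5*√(6 + (27 + (2*y)² + 11*(2*y))) = -5*√(6 + (27 + 4*y² + 22*y)) = -5*√(33 + 4*y² + 22*y))
47*(-51) + t(0) = 47*(-51) - 5*√(33 + 4*0² + 22*0) = -2397 - 5*√(33 + 4*0 + 0) = -2397 - 5*√(33 + 0 + 0) = -2397 - 5*√33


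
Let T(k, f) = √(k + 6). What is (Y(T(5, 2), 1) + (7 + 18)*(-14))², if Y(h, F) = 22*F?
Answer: 107584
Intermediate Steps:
T(k, f) = √(6 + k)
(Y(T(5, 2), 1) + (7 + 18)*(-14))² = (22*1 + (7 + 18)*(-14))² = (22 + 25*(-14))² = (22 - 350)² = (-328)² = 107584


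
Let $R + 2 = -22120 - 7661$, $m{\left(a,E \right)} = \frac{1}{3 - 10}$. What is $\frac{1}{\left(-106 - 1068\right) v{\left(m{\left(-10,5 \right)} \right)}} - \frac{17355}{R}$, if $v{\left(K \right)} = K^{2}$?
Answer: $\frac{1455031}{2689634} \approx 0.54098$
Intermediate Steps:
$m{\left(a,E \right)} = - \frac{1}{7}$ ($m{\left(a,E \right)} = \frac{1}{-7} = - \frac{1}{7}$)
$R = -29783$ ($R = -2 - 29781 = -29783$)
$\frac{1}{\left(-106 - 1068\right) v{\left(m{\left(-10,5 \right)} \right)}} - \frac{17355}{R} = \frac{1}{\left(-106 - 1068\right) \left(- \frac{1}{7}\right)^{2}} - \frac{17355}{-29783} = \frac{\frac{1}{\frac{1}{49}}}{-106 - 1068} - - \frac{1335}{2291} = \frac{1}{-1174} \cdot 49 + \frac{1335}{2291} = \left(- \frac{1}{1174}\right) 49 + \frac{1335}{2291} = - \frac{49}{1174} + \frac{1335}{2291} = \frac{1455031}{2689634}$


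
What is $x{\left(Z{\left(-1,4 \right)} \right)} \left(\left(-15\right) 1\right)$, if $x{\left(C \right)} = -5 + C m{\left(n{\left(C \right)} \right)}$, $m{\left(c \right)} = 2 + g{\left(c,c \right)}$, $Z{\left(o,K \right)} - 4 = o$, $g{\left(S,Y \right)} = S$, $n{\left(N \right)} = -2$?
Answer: $75$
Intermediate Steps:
$Z{\left(o,K \right)} = 4 + o$
$m{\left(c \right)} = 2 + c$
$x{\left(C \right)} = -5$ ($x{\left(C \right)} = -5 + C \left(2 - 2\right) = -5 + C 0 = -5 + 0 = -5$)
$x{\left(Z{\left(-1,4 \right)} \right)} \left(\left(-15\right) 1\right) = - 5 \left(\left(-15\right) 1\right) = \left(-5\right) \left(-15\right) = 75$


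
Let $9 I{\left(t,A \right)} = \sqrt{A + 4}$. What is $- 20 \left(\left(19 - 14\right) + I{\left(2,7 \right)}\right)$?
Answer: $-100 - \frac{20 \sqrt{11}}{9} \approx -107.37$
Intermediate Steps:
$I{\left(t,A \right)} = \frac{\sqrt{4 + A}}{9}$ ($I{\left(t,A \right)} = \frac{\sqrt{A + 4}}{9} = \frac{\sqrt{4 + A}}{9}$)
$- 20 \left(\left(19 - 14\right) + I{\left(2,7 \right)}\right) = - 20 \left(\left(19 - 14\right) + \frac{\sqrt{4 + 7}}{9}\right) = - 20 \left(\left(19 - 14\right) + \frac{\sqrt{11}}{9}\right) = - 20 \left(5 + \frac{\sqrt{11}}{9}\right) = -100 - \frac{20 \sqrt{11}}{9}$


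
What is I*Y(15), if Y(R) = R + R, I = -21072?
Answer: -632160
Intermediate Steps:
Y(R) = 2*R
I*Y(15) = -42144*15 = -21072*30 = -632160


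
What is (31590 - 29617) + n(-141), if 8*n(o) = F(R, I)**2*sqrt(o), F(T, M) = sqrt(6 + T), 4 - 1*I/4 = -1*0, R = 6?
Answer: 1973 + 3*I*sqrt(141)/2 ≈ 1973.0 + 17.812*I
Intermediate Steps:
I = 16 (I = 16 - (-4)*0 = 16 - 4*0 = 16 + 0 = 16)
n(o) = 3*sqrt(o)/2 (n(o) = ((sqrt(6 + 6))**2*sqrt(o))/8 = ((sqrt(12))**2*sqrt(o))/8 = ((2*sqrt(3))**2*sqrt(o))/8 = (12*sqrt(o))/8 = 3*sqrt(o)/2)
(31590 - 29617) + n(-141) = (31590 - 29617) + 3*sqrt(-141)/2 = 1973 + 3*(I*sqrt(141))/2 = 1973 + 3*I*sqrt(141)/2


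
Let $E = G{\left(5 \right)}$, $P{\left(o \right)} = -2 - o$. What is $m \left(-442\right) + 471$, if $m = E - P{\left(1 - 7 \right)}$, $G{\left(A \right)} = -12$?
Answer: $7543$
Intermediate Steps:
$E = -12$
$m = -16$ ($m = -12 - \left(-2 - \left(1 - 7\right)\right) = -12 - \left(-2 - -6\right) = -12 - \left(-2 + 6\right) = -12 - 4 = -16$)
$m \left(-442\right) + 471 = \left(-16\right) \left(-442\right) + 471 = 7072 + 471 = 7543$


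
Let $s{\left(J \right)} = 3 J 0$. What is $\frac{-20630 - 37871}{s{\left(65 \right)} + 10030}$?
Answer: $- \frac{58501}{10030} \approx -5.8326$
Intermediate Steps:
$s{\left(J \right)} = 0$
$\frac{-20630 - 37871}{s{\left(65 \right)} + 10030} = \frac{-20630 - 37871}{0 + 10030} = - \frac{58501}{10030}$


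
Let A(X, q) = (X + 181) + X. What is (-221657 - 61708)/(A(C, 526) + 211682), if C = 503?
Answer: -283365/212869 ≈ -1.3312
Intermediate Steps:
A(X, q) = 181 + 2*X (A(X, q) = (181 + X) + X = 181 + 2*X)
(-221657 - 61708)/(A(C, 526) + 211682) = (-221657 - 61708)/((181 + 2*503) + 211682) = -283365/((181 + 1006) + 211682) = -283365/(1187 + 211682) = -283365/212869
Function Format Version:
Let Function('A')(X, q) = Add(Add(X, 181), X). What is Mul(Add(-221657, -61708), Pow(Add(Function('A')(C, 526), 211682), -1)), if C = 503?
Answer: Rational(-283365, 212869) ≈ -1.3312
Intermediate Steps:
Function('A')(X, q) = Add(181, Mul(2, X)) (Function('A')(X, q) = Add(Add(181, X), X) = Add(181, Mul(2, X)))
Mul(Add(-221657, -61708), Pow(Add(Function('A')(C, 526), 211682), -1)) = Mul(Add(-221657, -61708), Pow(Add(Add(181, Mul(2, 503)), 211682), -1)) = Mul(-283365, Pow(Add(Add(181, 1006), 211682), -1)) = Mul(-283365, Pow(Add(1187, 211682), -1)) = Mul(-283365, Pow(212869, -1)) = Mul(-283365, Rational(1, 212869)) = Rational(-283365, 212869)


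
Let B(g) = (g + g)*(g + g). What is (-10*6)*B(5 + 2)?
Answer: -11760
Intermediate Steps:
B(g) = 4*g² (B(g) = (2*g)*(2*g) = 4*g²)
(-10*6)*B(5 + 2) = (-10*6)*(4*(5 + 2)²) = -240*7² = -240*49 = -60*196 = -11760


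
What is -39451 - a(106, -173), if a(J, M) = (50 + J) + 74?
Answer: -39681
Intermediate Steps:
a(J, M) = 124 + J
-39451 - a(106, -173) = -39451 - (124 + 106) = -39451 - 1*230 = -39451 - 230 = -39681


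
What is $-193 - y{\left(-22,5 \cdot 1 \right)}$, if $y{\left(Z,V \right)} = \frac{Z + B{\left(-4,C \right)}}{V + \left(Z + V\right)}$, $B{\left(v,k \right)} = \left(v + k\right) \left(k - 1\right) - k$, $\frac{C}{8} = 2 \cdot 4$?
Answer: $\frac{689}{6} \approx 114.83$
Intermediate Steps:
$C = 64$ ($C = 8 \cdot 2 \cdot 4 = 8 \cdot 8 = 64$)
$B{\left(v,k \right)} = - k + \left(-1 + k\right) \left(k + v\right)$ ($B{\left(v,k \right)} = \left(k + v\right) \left(-1 + k\right) - k = \left(-1 + k\right) \left(k + v\right) - k = - k + \left(-1 + k\right) \left(k + v\right)$)
$y{\left(Z,V \right)} = \frac{3716 + Z}{Z + 2 V}$ ($y{\left(Z,V \right)} = \frac{Z + \left(64^{2} - -4 - 128 + 64 \left(-4\right)\right)}{V + \left(Z + V\right)} = \frac{Z + \left(4096 + 4 - 128 - 256\right)}{V + \left(V + Z\right)} = \frac{Z + 3716}{Z + 2 V} = \frac{3716 + Z}{Z + 2 V}$)
$-193 - y{\left(-22,5 \cdot 1 \right)} = -193 - \frac{3716 - 22}{-22 + 2 \cdot 5 \cdot 1} = -193 - \frac{1}{-22 + 2 \cdot 5} \cdot 3694 = -193 - \frac{1}{-22 + 10} \cdot 3694 = -193 - \frac{1}{-12} \cdot 3694 = -193 - \left(- \frac{1}{12}\right) 3694 = -193 - - \frac{1847}{6} = -193 + \frac{1847}{6} = \frac{689}{6}$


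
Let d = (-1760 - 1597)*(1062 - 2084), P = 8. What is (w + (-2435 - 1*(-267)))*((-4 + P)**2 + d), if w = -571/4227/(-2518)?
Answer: -39584166751891495/5321793 ≈ -7.4381e+9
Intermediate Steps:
d = 3430854 (d = -3357*(-1022) = 3430854)
w = 571/10643586 (w = -571*1/4227*(-1/2518) = -571/4227*(-1/2518) = 571/10643586 ≈ 5.3647e-5)
(w + (-2435 - 1*(-267)))*((-4 + P)**2 + d) = (571/10643586 + (-2435 - 1*(-267)))*((-4 + 8)**2 + 3430854) = (571/10643586 + (-2435 + 267))*(4**2 + 3430854) = (571/10643586 - 2168)*(16 + 3430854) = -23075293877/10643586*3430870 = -39584166751891495/5321793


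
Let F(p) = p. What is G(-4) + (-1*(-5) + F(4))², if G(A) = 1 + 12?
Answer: 94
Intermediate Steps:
G(A) = 13
G(-4) + (-1*(-5) + F(4))² = 13 + (-1*(-5) + 4)² = 13 + (5 + 4)² = 13 + 9² = 13 + 81 = 94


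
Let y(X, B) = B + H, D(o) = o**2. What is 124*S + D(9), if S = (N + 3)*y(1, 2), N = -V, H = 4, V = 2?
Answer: 825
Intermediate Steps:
N = -2 (N = -1*2 = -2)
y(X, B) = 4 + B (y(X, B) = B + 4 = 4 + B)
S = 6 (S = (-2 + 3)*(4 + 2) = 1*6 = 6)
124*S + D(9) = 124*6 + 9**2 = 744 + 81 = 825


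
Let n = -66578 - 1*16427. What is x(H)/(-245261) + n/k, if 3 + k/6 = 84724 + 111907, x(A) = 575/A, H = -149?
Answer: -3032647139845/43113310837752 ≈ -0.070341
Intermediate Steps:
n = -83005 (n = -66578 - 16427 = -83005)
k = 1179768 (k = -18 + 6*(84724 + 111907) = -18 + 6*196631 = -18 + 1179786 = 1179768)
x(H)/(-245261) + n/k = (575/(-149))/(-245261) - 83005/1179768 = (575*(-1/149))*(-1/245261) - 83005*1/1179768 = -575/149*(-1/245261) - 83005/1179768 = 575/36543889 - 83005/1179768 = -3032647139845/43113310837752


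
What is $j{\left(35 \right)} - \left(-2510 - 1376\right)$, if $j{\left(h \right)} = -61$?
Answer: $3825$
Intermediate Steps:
$j{\left(35 \right)} - \left(-2510 - 1376\right) = -61 - \left(-2510 - 1376\right) = -61 - -3886 = -61 + 3886 = 3825$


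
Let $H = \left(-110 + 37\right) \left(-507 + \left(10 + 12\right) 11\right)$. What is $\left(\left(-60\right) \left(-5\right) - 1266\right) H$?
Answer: $-18687270$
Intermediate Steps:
$H = 19345$ ($H = - 73 \left(-507 + 22 \cdot 11\right) = - 73 \left(-507 + 242\right) = \left(-73\right) \left(-265\right) = 19345$)
$\left(\left(-60\right) \left(-5\right) - 1266\right) H = \left(\left(-60\right) \left(-5\right) - 1266\right) 19345 = \left(300 - 1266\right) 19345 = \left(-966\right) 19345 = -18687270$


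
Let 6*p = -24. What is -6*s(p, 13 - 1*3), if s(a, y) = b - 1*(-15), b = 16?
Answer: -186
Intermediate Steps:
p = -4 (p = (1/6)*(-24) = -4)
s(a, y) = 31 (s(a, y) = 16 - 1*(-15) = 16 + 15 = 31)
-6*s(p, 13 - 1*3) = -6*31 = -186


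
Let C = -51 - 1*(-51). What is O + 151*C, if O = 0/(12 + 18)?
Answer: 0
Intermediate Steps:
C = 0 (C = -51 + 51 = 0)
O = 0 (O = 0/30 = 0*(1/30) = 0)
O + 151*C = 0 + 151*0 = 0 + 0 = 0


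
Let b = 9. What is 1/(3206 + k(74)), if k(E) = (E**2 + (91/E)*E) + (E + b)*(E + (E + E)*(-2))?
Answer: -1/9653 ≈ -0.00010359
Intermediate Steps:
k(E) = 91 + E**2 - 3*E*(9 + E) (k(E) = (E**2 + (91/E)*E) + (E + 9)*(E + (E + E)*(-2)) = (E**2 + 91) + (9 + E)*(E + (2*E)*(-2)) = (91 + E**2) + (9 + E)*(E - 4*E) = (91 + E**2) + (9 + E)*(-3*E) = (91 + E**2) - 3*E*(9 + E) = 91 + E**2 - 3*E*(9 + E))
1/(3206 + k(74)) = 1/(3206 + (91 - 27*74 - 2*74**2)) = 1/(3206 + (91 - 1998 - 2*5476)) = 1/(3206 + (91 - 1998 - 10952)) = 1/(3206 - 12859) = 1/(-9653) = -1/9653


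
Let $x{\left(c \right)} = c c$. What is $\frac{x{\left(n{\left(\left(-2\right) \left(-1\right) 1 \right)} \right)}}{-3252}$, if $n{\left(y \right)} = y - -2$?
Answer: $- \frac{4}{813} \approx -0.0049201$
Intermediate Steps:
$n{\left(y \right)} = 2 + y$ ($n{\left(y \right)} = y + 2 = 2 + y$)
$x{\left(c \right)} = c^{2}$
$\frac{x{\left(n{\left(\left(-2\right) \left(-1\right) 1 \right)} \right)}}{-3252} = \frac{\left(2 + \left(-2\right) \left(-1\right) 1\right)^{2}}{-3252} = \left(2 + 2 \cdot 1\right)^{2} \left(- \frac{1}{3252}\right) = \left(2 + 2\right)^{2} \left(- \frac{1}{3252}\right) = 4^{2} \left(- \frac{1}{3252}\right) = 16 \left(- \frac{1}{3252}\right) = - \frac{4}{813}$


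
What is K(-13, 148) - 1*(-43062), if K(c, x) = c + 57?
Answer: 43106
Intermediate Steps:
K(c, x) = 57 + c
K(-13, 148) - 1*(-43062) = (57 - 13) - 1*(-43062) = 44 + 43062 = 43106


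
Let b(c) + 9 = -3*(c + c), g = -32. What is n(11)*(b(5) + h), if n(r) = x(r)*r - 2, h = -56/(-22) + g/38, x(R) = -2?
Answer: 187080/209 ≈ 895.12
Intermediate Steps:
h = 356/209 (h = -56/(-22) - 32/38 = -56*(-1/22) - 32*1/38 = 28/11 - 16/19 = 356/209 ≈ 1.7034)
b(c) = -9 - 6*c (b(c) = -9 - 3*(c + c) = -9 - 6*c)
n(r) = -2 - 2*r (n(r) = -2*r - 2 = -2 - 2*r)
n(11)*(b(5) + h) = (-2 - 2*11)*((-9 - 6*5) + 356/209) = (-2 - 22)*((-9 - 30) + 356/209) = -24*(-39 + 356/209) = -24*(-7795/209) = 187080/209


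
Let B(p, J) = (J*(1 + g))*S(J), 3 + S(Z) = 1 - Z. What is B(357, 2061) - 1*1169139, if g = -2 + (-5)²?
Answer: -103213371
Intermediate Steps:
g = 23 (g = -2 + 25 = 23)
S(Z) = -2 - Z (S(Z) = -3 + (1 - Z) = -2 - Z)
B(p, J) = 24*J*(-2 - J) (B(p, J) = (J*(1 + 23))*(-2 - J) = (J*24)*(-2 - J) = (24*J)*(-2 - J) = 24*J*(-2 - J))
B(357, 2061) - 1*1169139 = -24*2061*(2 + 2061) - 1*1169139 = -24*2061*2063 - 1169139 = -102044232 - 1169139 = -103213371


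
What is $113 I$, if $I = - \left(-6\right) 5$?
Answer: $3390$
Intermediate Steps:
$I = 30$ ($I = \left(-1\right) \left(-30\right) = 30$)
$113 I = 113 \cdot 30 = 3390$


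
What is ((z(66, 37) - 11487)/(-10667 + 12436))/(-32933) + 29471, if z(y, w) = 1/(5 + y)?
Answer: 121902426687933/4136351867 ≈ 29471.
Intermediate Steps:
((z(66, 37) - 11487)/(-10667 + 12436))/(-32933) + 29471 = ((1/(5 + 66) - 11487)/(-10667 + 12436))/(-32933) + 29471 = ((1/71 - 11487)/1769)*(-1/32933) + 29471 = ((1/71 - 11487)*(1/1769))*(-1/32933) + 29471 = -815576/71*1/1769*(-1/32933) + 29471 = -815576/125599*(-1/32933) + 29471 = 815576/4136351867 + 29471 = 121902426687933/4136351867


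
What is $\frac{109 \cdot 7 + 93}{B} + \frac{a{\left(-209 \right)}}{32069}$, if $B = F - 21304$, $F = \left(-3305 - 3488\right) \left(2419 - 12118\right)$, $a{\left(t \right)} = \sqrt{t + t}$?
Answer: $\frac{856}{65864003} + \frac{i \sqrt{418}}{32069} \approx 1.2996 \cdot 10^{-5} + 0.00063753 i$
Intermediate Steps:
$a{\left(t \right)} = \sqrt{2} \sqrt{t}$ ($a{\left(t \right)} = \sqrt{2 t} = \sqrt{2} \sqrt{t}$)
$F = 65885307$ ($F = \left(-6793\right) \left(-9699\right) = 65885307$)
$B = 65864003$ ($B = 65885307 - 21304 = 65864003$)
$\frac{109 \cdot 7 + 93}{B} + \frac{a{\left(-209 \right)}}{32069} = \frac{109 \cdot 7 + 93}{65864003} + \frac{\sqrt{2} \sqrt{-209}}{32069} = \left(763 + 93\right) \frac{1}{65864003} + \sqrt{2} i \sqrt{209} \cdot \frac{1}{32069} = 856 \cdot \frac{1}{65864003} + i \sqrt{418} \cdot \frac{1}{32069} = \frac{856}{65864003} + \frac{i \sqrt{418}}{32069}$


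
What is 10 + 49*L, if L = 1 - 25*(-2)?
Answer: 2509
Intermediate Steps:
L = 51 (L = 1 - 5*(-10) = 1 + 50 = 51)
10 + 49*L = 10 + 49*51 = 10 + 2499 = 2509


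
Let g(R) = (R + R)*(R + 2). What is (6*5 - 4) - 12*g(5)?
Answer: -814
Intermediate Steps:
g(R) = 2*R*(2 + R) (g(R) = (2*R)*(2 + R) = 2*R*(2 + R))
(6*5 - 4) - 12*g(5) = (6*5 - 4) - 24*5*(2 + 5) = (30 - 4) - 24*5*7 = 26 - 12*70 = 26 - 840 = -814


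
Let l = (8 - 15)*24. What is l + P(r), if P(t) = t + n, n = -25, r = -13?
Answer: -206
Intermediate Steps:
l = -168 (l = -7*24 = -168)
P(t) = -25 + t (P(t) = t - 25 = -25 + t)
l + P(r) = -168 + (-25 - 13) = -168 - 38 = -206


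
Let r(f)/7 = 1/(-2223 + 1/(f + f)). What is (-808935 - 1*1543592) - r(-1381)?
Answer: -14444344026195/6139927 ≈ -2.3525e+6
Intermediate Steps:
r(f) = 7/(-2223 + 1/(2*f)) (r(f) = 7/(-2223 + 1/(f + f)) = 7/(-2223 + 1/(2*f)))
(-808935 - 1*1543592) - r(-1381) = (-808935 - 1*1543592) - (-14)*(-1381)/(-1 + 4446*(-1381)) = (-808935 - 1543592) - (-14)*(-1381)/(-1 - 6139926) = -2352527 - (-14)*(-1381)/(-6139927) = -2352527 - (-14)*(-1381)*(-1)/6139927 = -2352527 - 1*(-19334/6139927) = -2352527 + 19334/6139927 = -14444344026195/6139927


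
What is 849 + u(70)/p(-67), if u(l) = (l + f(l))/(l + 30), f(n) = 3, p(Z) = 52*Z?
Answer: 295791527/348400 ≈ 849.00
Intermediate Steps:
u(l) = (3 + l)/(30 + l) (u(l) = (l + 3)/(l + 30) = (3 + l)/(30 + l))
849 + u(70)/p(-67) = 849 + ((3 + 70)/(30 + 70))/((52*(-67))) = 849 + (73/100)/(-3484) = 849 + ((1/100)*73)*(-1/3484) = 849 + (73/100)*(-1/3484) = 849 - 73/348400 = 295791527/348400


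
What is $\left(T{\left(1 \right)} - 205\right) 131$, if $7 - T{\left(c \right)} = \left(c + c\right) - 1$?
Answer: $-26069$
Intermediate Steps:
$T{\left(c \right)} = 8 - 2 c$ ($T{\left(c \right)} = 7 - \left(\left(c + c\right) - 1\right) = 7 - \left(2 c - 1\right) = 7 - \left(-1 + 2 c\right) = 8 - 2 c$)
$\left(T{\left(1 \right)} - 205\right) 131 = \left(\left(8 - 2\right) - 205\right) 131 = \left(6 - 205\right) 131 = \left(-199\right) 131 = -26069$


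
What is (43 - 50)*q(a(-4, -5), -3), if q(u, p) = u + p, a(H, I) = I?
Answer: 56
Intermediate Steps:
q(u, p) = p + u
(43 - 50)*q(a(-4, -5), -3) = (43 - 50)*(-3 - 5) = -7*(-8) = 56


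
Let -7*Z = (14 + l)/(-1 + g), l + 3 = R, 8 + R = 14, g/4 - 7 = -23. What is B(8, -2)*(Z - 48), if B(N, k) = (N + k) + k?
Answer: -87292/455 ≈ -191.85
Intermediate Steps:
g = -64 (g = 28 + 4*(-23) = 28 - 92 = -64)
R = 6 (R = -8 + 14 = 6)
B(N, k) = N + 2*k
l = 3 (l = -3 + 6 = 3)
Z = 17/455 (Z = -(14 + 3)/(7*(-1 - 64)) = -17/(7*(-65)) = -17*(-1)/(7*65) = -⅐*(-17/65) = 17/455 ≈ 0.037363)
B(8, -2)*(Z - 48) = (8 + 2*(-2))*(17/455 - 48) = (8 - 4)*(-21823/455) = 4*(-21823/455) = -87292/455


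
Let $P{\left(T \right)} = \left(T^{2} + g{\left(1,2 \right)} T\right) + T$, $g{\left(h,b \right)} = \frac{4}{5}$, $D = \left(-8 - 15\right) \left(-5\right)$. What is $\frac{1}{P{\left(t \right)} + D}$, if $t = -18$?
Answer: $\frac{5}{2033} \approx 0.0024594$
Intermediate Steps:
$D = 115$ ($D = \left(-23\right) \left(-5\right) = 115$)
$g{\left(h,b \right)} = \frac{4}{5}$ ($g{\left(h,b \right)} = 4 \cdot \frac{1}{5} = \frac{4}{5}$)
$P{\left(T \right)} = T^{2} + \frac{9 T}{5}$ ($P{\left(T \right)} = \left(T^{2} + \frac{4 T}{5}\right) + T = T^{2} + \frac{9 T}{5}$)
$\frac{1}{P{\left(t \right)} + D} = \frac{1}{\frac{1}{5} \left(-18\right) \left(9 + 5 \left(-18\right)\right) + 115} = \frac{1}{\frac{1}{5} \left(-18\right) \left(9 - 90\right) + 115} = \frac{1}{\frac{1}{5} \left(-18\right) \left(-81\right) + 115} = \frac{1}{\frac{1458}{5} + 115} = \frac{1}{\frac{2033}{5}} = \frac{5}{2033}$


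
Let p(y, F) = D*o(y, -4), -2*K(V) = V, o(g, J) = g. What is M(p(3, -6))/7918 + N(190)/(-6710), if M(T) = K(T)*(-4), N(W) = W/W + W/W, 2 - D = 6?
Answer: -44219/13282445 ≈ -0.0033291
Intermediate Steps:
D = -4 (D = 2 - 1*6 = 2 - 6 = -4)
K(V) = -V/2
N(W) = 2 (N(W) = 1 + 1 = 2)
p(y, F) = -4*y
M(T) = 2*T (M(T) = -T/2*(-4) = 2*T)
M(p(3, -6))/7918 + N(190)/(-6710) = (2*(-4*3))/7918 + 2/(-6710) = (2*(-12))*(1/7918) + 2*(-1/6710) = -24*1/7918 - 1/3355 = -12/3959 - 1/3355 = -44219/13282445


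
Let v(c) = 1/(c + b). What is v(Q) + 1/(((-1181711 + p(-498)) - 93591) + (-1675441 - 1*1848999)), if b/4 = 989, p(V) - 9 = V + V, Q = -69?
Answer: 4796842/18660433623 ≈ 0.00025706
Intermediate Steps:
p(V) = 9 + 2*V (p(V) = 9 + (V + V) = 9 + 2*V)
b = 3956 (b = 4*989 = 3956)
v(c) = 1/(3956 + c) (v(c) = 1/(c + 3956) = 1/(3956 + c))
v(Q) + 1/(((-1181711 + p(-498)) - 93591) + (-1675441 - 1*1848999)) = 1/(3956 - 69) + 1/(((-1181711 + (9 + 2*(-498))) - 93591) + (-1675441 - 1*1848999)) = 1/3887 + 1/(((-1181711 + (9 - 996)) - 93591) + (-1675441 - 1848999)) = 1/3887 + 1/(((-1181711 - 987) - 93591) - 3524440) = 1/3887 + 1/((-1182698 - 93591) - 3524440) = 1/3887 + 1/(-1276289 - 3524440) = 1/3887 + 1/(-4800729) = 1/3887 - 1/4800729 = 4796842/18660433623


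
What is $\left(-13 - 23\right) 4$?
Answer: $-144$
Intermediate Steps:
$\left(-13 - 23\right) 4 = \left(-36\right) 4 = -144$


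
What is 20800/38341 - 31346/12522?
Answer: -470689693/240053001 ≈ -1.9608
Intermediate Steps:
20800/38341 - 31346/12522 = 20800*(1/38341) - 31346*1/12522 = 20800/38341 - 15673/6261 = -470689693/240053001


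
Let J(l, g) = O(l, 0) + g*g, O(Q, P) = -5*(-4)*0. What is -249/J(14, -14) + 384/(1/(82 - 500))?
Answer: -31460601/196 ≈ -1.6051e+5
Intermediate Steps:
O(Q, P) = 0 (O(Q, P) = 20*0 = 0)
J(l, g) = g² (J(l, g) = 0 + g*g = 0 + g² = g²)
-249/J(14, -14) + 384/(1/(82 - 500)) = -249/((-14)²) + 384/(1/(82 - 500)) = -249/196 + 384/(1/(-418)) = -249*1/196 + 384/(-1/418) = -249/196 + 384*(-418) = -249/196 - 160512 = -31460601/196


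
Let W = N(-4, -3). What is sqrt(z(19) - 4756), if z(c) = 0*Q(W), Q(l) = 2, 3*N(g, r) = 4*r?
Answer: 2*I*sqrt(1189) ≈ 68.964*I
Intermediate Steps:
N(g, r) = 4*r/3 (N(g, r) = (4*r)/3 = 4*r/3)
W = -4 (W = (4/3)*(-3) = -4)
z(c) = 0 (z(c) = 0*2 = 0)
sqrt(z(19) - 4756) = sqrt(0 - 4756) = sqrt(-4756) = 2*I*sqrt(1189)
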